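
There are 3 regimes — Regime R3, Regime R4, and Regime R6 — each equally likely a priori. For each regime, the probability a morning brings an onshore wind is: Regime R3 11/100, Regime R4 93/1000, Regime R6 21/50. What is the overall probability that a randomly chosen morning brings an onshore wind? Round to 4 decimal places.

0.2077

Since the prior is uniform, the posterior is proportional to the likelihood:
  Regime R3: 0.11
  Regime R4: 0.093
  Regime R6: 0.42
P(onshore) = (1/3) × (0.11 + 0.093 + 0.42) = 0.623/3 ≈ 0.2077.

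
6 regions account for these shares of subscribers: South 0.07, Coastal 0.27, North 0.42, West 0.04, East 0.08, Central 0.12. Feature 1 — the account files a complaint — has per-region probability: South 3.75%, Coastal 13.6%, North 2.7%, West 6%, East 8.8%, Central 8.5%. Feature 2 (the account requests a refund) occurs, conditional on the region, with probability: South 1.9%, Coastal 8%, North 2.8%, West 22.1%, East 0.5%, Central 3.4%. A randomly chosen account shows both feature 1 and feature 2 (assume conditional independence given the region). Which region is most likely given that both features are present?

Prior × likelihood for each hypothesis:
  South: 0.07 × 0.0375 × 0.019 = 0.000049875
  Coastal: 0.27 × 0.136 × 0.08 = 0.0029376
  North: 0.42 × 0.027 × 0.028 = 0.00031752
  West: 0.04 × 0.06 × 0.221 = 0.0005304
  East: 0.08 × 0.088 × 0.005 = 0.0000352
  Central: 0.12 × 0.085 × 0.034 = 0.0003468
Normalizing constant = 0.004217395.
Largest term belongs to Coastal, so Coastal is most probable.

Coastal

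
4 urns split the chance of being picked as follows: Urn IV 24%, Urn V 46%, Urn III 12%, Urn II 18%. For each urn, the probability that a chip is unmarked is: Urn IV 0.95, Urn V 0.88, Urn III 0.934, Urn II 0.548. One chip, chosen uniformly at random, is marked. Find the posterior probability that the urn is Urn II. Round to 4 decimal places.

Taking complements, P(marked | each) = Urn IV 0.05, Urn V 0.12, Urn III 0.066, Urn II 0.452.
Prior × likelihood for each hypothesis:
  Urn IV: 0.24 × 0.05 = 0.012
  Urn V: 0.46 × 0.12 = 0.0552
  Urn III: 0.12 × 0.066 = 0.00792
  Urn II: 0.18 × 0.452 = 0.08136
Sum = 0.15648.
P(Urn II | evidence) = 0.08136 / 0.15648 ≈ 0.5199.

0.5199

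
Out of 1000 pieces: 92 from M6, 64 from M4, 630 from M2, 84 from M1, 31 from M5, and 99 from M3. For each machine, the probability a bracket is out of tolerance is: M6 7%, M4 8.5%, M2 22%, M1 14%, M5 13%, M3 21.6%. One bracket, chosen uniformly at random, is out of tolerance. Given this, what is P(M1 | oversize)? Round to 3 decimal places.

0.063

Compute prior × likelihood for every hypothesis:
  M6: 0.092 × 0.07 = 0.00644
  M4: 0.064 × 0.085 = 0.00544
  M2: 0.63 × 0.22 = 0.1386
  M1: 0.084 × 0.14 = 0.01176
  M5: 0.031 × 0.13 = 0.00403
  M3: 0.099 × 0.216 = 0.021384
Normalizing constant = 0.187654.
P(M1 | evidence) = 0.01176 / 0.187654 ≈ 0.063.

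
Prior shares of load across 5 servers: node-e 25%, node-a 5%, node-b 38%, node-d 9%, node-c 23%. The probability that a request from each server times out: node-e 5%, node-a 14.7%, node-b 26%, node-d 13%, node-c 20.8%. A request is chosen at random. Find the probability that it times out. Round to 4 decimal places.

Compute prior × likelihood for every hypothesis:
  node-e: 0.25 × 0.05 = 0.0125
  node-a: 0.05 × 0.147 = 0.00735
  node-b: 0.38 × 0.26 = 0.0988
  node-d: 0.09 × 0.13 = 0.0117
  node-c: 0.23 × 0.208 = 0.04784
P(timeout) = 0.0125 + 0.00735 + 0.0988 + 0.0117 + 0.04784 = 0.17819 → 0.1782.

0.1782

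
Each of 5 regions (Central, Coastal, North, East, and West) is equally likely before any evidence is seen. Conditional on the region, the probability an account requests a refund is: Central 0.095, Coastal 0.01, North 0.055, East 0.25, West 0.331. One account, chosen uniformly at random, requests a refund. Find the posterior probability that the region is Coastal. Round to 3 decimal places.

0.013

With a uniform prior (1/5 each), posterior ∝ likelihood:
  Central: 0.095
  Coastal: 0.01
  North: 0.055
  East: 0.25
  West: 0.331
Total = 0.741.
P(Coastal | evidence) = 0.01 / 0.741 ≈ 0.013.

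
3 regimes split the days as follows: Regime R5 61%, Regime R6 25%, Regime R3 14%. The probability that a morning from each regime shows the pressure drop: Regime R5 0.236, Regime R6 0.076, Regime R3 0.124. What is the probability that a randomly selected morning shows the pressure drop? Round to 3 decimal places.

Prior × likelihood for each hypothesis:
  Regime R5: 0.61 × 0.236 = 0.14396
  Regime R6: 0.25 × 0.076 = 0.019
  Regime R3: 0.14 × 0.124 = 0.01736
P(drop) = 0.14396 + 0.019 + 0.01736 = 0.18032 → 0.180.

0.180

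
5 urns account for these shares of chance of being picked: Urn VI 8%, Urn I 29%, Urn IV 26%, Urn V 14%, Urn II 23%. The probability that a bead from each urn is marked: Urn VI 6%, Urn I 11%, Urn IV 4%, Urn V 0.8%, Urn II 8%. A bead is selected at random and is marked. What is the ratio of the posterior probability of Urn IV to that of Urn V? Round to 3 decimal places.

Compute prior × likelihood for every hypothesis:
  Urn VI: 0.08 × 0.06 = 0.0048
  Urn I: 0.29 × 0.11 = 0.0319
  Urn IV: 0.26 × 0.04 = 0.0104
  Urn V: 0.14 × 0.008 = 0.00112
  Urn II: 0.23 × 0.08 = 0.0184
Normalizing constant = 0.06662.
The ratio is 0.0104 / 0.00112 (the normalizer cancels) = 9.286.

9.286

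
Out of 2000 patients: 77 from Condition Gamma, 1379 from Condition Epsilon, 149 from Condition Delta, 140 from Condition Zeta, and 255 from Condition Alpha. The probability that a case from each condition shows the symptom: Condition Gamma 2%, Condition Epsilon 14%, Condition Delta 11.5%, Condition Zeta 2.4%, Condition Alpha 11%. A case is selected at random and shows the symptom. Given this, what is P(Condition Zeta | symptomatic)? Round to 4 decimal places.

By Bayes' rule, posterior ∝ prior × likelihood:
  Condition Gamma: 0.0385 × 0.02 = 0.00077
  Condition Epsilon: 0.6895 × 0.14 = 0.09653
  Condition Delta: 0.0745 × 0.115 = 0.0085675
  Condition Zeta: 0.07 × 0.024 = 0.00168
  Condition Alpha: 0.1275 × 0.11 = 0.014025
Total = 0.1215725.
P(Condition Zeta | evidence) = 0.00168 / 0.1215725 ≈ 0.0138.

0.0138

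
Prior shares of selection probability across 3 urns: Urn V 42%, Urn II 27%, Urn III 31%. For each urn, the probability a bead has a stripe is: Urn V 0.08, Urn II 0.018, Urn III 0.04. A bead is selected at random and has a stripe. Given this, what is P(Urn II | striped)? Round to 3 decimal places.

0.096

Compute prior × likelihood for every hypothesis:
  Urn V: 0.42 × 0.08 = 0.0336
  Urn II: 0.27 × 0.018 = 0.00486
  Urn III: 0.31 × 0.04 = 0.0124
Normalizing constant = 0.05086.
P(Urn II | evidence) = 0.00486 / 0.05086 ≈ 0.096.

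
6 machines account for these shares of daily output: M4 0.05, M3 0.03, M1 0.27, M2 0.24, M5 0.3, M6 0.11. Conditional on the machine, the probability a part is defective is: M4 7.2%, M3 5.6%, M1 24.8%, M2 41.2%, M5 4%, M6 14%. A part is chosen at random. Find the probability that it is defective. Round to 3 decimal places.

Prior × likelihood for each hypothesis:
  M4: 0.05 × 0.072 = 0.0036
  M3: 0.03 × 0.056 = 0.00168
  M1: 0.27 × 0.248 = 0.06696
  M2: 0.24 × 0.412 = 0.09888
  M5: 0.3 × 0.04 = 0.012
  M6: 0.11 × 0.14 = 0.0154
P(defective) = 0.0036 + 0.00168 + 0.06696 + 0.09888 + 0.012 + 0.0154 = 0.19852 → 0.199.

0.199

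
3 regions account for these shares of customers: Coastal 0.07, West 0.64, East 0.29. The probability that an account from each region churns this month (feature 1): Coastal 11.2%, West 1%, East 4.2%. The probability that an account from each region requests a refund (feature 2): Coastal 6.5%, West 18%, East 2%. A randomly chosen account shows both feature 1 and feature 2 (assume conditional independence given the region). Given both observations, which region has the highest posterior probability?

West

Unnormalized posteriors (prior × likelihood):
  Coastal: 0.07 × 0.112 × 0.065 = 0.0005096
  West: 0.64 × 0.01 × 0.18 = 0.001152
  East: 0.29 × 0.042 × 0.02 = 0.0002436
Sum = 0.0019052.
Largest term belongs to West, so West is most probable.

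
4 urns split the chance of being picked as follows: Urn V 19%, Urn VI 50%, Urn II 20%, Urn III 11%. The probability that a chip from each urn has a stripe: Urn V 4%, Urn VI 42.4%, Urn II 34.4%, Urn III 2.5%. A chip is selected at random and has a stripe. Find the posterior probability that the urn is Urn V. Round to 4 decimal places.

Prior × likelihood for each hypothesis:
  Urn V: 0.19 × 0.04 = 0.0076
  Urn VI: 0.5 × 0.424 = 0.212
  Urn II: 0.2 × 0.344 = 0.0688
  Urn III: 0.11 × 0.025 = 0.00275
Total = 0.29115.
P(Urn V | evidence) = 0.0076 / 0.29115 ≈ 0.0261.

0.0261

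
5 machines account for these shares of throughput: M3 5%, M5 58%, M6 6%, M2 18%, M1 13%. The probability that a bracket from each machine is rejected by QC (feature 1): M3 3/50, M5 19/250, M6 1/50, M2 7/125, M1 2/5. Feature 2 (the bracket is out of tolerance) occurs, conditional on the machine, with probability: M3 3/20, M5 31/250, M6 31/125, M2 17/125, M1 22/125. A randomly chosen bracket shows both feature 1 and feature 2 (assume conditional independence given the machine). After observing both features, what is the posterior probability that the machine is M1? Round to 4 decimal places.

0.5468

Compute prior × likelihood for every hypothesis:
  M3: 0.05 × 0.06 × 0.15 = 0.00045
  M5: 0.58 × 0.076 × 0.124 = 0.00546592
  M6: 0.06 × 0.02 × 0.248 = 0.0002976
  M2: 0.18 × 0.056 × 0.136 = 0.00137088
  M1: 0.13 × 0.4 × 0.176 = 0.009152
Total = 0.0167364.
P(M1 | evidence) = 0.009152 / 0.0167364 ≈ 0.5468.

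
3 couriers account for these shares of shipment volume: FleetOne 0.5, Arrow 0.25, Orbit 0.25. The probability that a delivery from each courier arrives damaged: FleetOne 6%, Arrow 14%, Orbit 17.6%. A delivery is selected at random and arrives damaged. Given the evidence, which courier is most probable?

Unnormalized posteriors (prior × likelihood):
  FleetOne: 0.5 × 0.06 = 0.03
  Arrow: 0.25 × 0.14 = 0.035
  Orbit: 0.25 × 0.176 = 0.044
Total = 0.109.
Largest term belongs to Orbit, so Orbit is most probable.

Orbit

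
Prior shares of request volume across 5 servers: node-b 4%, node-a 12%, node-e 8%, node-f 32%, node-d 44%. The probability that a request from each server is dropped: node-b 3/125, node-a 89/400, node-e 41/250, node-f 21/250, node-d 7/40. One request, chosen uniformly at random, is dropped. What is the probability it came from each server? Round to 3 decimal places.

By Bayes' rule, posterior ∝ prior × likelihood:
  node-b: 0.04 × 0.024 = 0.00096
  node-a: 0.12 × 0.2225 = 0.0267
  node-e: 0.08 × 0.164 = 0.01312
  node-f: 0.32 × 0.084 = 0.02688
  node-d: 0.44 × 0.175 = 0.077
Sum = 0.14466.
P(node-b | dropped) = 0.00096/0.14466 ≈ 0.007
P(node-a | dropped) = 0.0267/0.14466 ≈ 0.185
P(node-e | dropped) = 0.01312/0.14466 ≈ 0.091
P(node-f | dropped) = 0.02688/0.14466 ≈ 0.186
P(node-d | dropped) = 0.077/0.14466 ≈ 0.532
(Check: 0.007+0.185+0.091+0.186+0.532 = 1.001.)

node-b 0.007, node-a 0.185, node-e 0.091, node-f 0.186, node-d 0.532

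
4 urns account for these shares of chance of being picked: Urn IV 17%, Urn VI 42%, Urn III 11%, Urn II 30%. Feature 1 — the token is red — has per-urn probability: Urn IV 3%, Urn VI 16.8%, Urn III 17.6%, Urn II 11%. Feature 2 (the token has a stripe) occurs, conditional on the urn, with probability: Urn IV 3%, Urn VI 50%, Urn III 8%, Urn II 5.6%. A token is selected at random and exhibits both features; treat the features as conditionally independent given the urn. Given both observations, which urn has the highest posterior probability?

By Bayes' rule, posterior ∝ prior × likelihood:
  Urn IV: 0.17 × 0.03 × 0.03 = 0.000153
  Urn VI: 0.42 × 0.168 × 0.5 = 0.03528
  Urn III: 0.11 × 0.176 × 0.08 = 0.0015488
  Urn II: 0.3 × 0.11 × 0.056 = 0.001848
Sum = 0.0388298.
Largest term belongs to Urn VI, so Urn VI is most probable.

Urn VI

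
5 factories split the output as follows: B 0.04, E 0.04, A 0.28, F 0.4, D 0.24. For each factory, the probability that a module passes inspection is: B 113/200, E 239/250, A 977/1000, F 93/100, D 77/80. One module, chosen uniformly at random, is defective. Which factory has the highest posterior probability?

Taking complements, P(defective | each) = B 0.435, E 0.044, A 0.023, F 0.07, D 0.0375.
Unnormalized posteriors (prior × likelihood):
  B: 0.04 × 0.435 = 0.0174
  E: 0.04 × 0.044 = 0.00176
  A: 0.28 × 0.023 = 0.00644
  F: 0.4 × 0.07 = 0.028
  D: 0.24 × 0.0375 = 0.009
Total = 0.0626.
Largest term belongs to F, so F is most probable.

F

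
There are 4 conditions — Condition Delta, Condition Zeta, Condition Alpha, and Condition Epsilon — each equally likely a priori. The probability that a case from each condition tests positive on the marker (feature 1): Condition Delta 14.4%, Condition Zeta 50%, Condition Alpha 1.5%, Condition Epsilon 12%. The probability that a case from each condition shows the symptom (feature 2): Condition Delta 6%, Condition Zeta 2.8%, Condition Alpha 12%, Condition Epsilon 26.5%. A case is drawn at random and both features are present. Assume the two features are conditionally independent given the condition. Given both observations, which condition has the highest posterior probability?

With a uniform prior (1/4 each), posterior ∝ likelihood:
  Condition Delta: 0.144 × 0.06 = 0.00864
  Condition Zeta: 0.5 × 0.028 = 0.014
  Condition Alpha: 0.015 × 0.12 = 0.0018
  Condition Epsilon: 0.12 × 0.265 = 0.0318
Total = 0.05624.
Largest term belongs to Condition Epsilon, so Condition Epsilon is most probable.

Condition Epsilon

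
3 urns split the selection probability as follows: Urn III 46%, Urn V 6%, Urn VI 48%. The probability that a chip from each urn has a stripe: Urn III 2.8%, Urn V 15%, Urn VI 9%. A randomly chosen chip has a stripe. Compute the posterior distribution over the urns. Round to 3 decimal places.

Compute prior × likelihood for every hypothesis:
  Urn III: 0.46 × 0.028 = 0.01288
  Urn V: 0.06 × 0.15 = 0.009
  Urn VI: 0.48 × 0.09 = 0.0432
Normalizing constant = 0.06508.
P(Urn III | striped) = 0.01288/0.06508 ≈ 0.198
P(Urn V | striped) = 0.009/0.06508 ≈ 0.138
P(Urn VI | striped) = 0.0432/0.06508 ≈ 0.664
(Check: 0.198+0.138+0.664 = 1.000.)

Urn III 0.198, Urn V 0.138, Urn VI 0.664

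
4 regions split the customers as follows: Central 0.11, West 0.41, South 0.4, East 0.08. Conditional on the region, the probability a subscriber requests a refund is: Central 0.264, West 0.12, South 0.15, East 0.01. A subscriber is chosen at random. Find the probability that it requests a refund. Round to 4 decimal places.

0.1390

Unnormalized posteriors (prior × likelihood):
  Central: 0.11 × 0.264 = 0.02904
  West: 0.41 × 0.12 = 0.0492
  South: 0.4 × 0.15 = 0.06
  East: 0.08 × 0.01 = 0.0008
P(refund) = 0.02904 + 0.0492 + 0.06 + 0.0008 = 0.13904 → 0.1390.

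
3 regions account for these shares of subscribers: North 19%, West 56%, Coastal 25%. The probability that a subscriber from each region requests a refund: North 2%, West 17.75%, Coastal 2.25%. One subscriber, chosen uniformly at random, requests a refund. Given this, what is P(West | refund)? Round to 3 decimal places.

0.913

Unnormalized posteriors (prior × likelihood):
  North: 0.19 × 0.02 = 0.0038
  West: 0.56 × 0.1775 = 0.0994
  Coastal: 0.25 × 0.0225 = 0.005625
Sum = 0.108825.
P(West | evidence) = 0.0994 / 0.108825 ≈ 0.913.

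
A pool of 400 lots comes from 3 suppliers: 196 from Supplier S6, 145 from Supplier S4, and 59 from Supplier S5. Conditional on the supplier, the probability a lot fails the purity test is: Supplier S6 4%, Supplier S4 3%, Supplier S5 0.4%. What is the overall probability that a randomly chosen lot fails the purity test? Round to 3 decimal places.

0.031

Unnormalized posteriors (prior × likelihood):
  Supplier S6: 0.49 × 0.04 = 0.0196
  Supplier S4: 0.3625 × 0.03 = 0.010875
  Supplier S5: 0.1475 × 0.004 = 0.00059
P(off-spec) = 0.0196 + 0.010875 + 0.00059 = 0.031065 → 0.031.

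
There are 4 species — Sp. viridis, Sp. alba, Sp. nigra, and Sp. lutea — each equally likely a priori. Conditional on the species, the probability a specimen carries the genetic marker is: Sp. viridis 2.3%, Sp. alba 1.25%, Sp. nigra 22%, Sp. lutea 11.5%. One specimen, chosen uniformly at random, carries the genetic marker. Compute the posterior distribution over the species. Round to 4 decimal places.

With a uniform prior (1/4 each), posterior ∝ likelihood:
  Sp. viridis: 0.023
  Sp. alba: 0.0125
  Sp. nigra: 0.22
  Sp. lutea: 0.115
Normalizing constant = 0.3705.
P(Sp. viridis | marker) = 0.023/0.3705 ≈ 0.0621
P(Sp. alba | marker) = 0.0125/0.3705 ≈ 0.0337
P(Sp. nigra | marker) = 0.22/0.3705 ≈ 0.5938
P(Sp. lutea | marker) = 0.115/0.3705 ≈ 0.3104
(Check: 0.0621+0.0337+0.5938+0.3104 = 1.0000.)

Sp. viridis 0.0621, Sp. alba 0.0337, Sp. nigra 0.5938, Sp. lutea 0.3104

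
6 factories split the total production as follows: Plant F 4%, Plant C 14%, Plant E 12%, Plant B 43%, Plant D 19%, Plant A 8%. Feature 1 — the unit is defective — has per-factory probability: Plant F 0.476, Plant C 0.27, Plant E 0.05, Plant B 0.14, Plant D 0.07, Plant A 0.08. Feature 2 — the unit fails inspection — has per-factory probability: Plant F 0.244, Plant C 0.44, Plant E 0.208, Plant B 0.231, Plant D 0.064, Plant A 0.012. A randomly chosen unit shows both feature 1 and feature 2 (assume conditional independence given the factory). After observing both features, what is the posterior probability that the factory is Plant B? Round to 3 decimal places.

Prior × likelihood for each hypothesis:
  Plant F: 0.04 × 0.476 × 0.244 = 0.00464576
  Plant C: 0.14 × 0.27 × 0.44 = 0.016632
  Plant E: 0.12 × 0.05 × 0.208 = 0.001248
  Plant B: 0.43 × 0.14 × 0.231 = 0.0139062
  Plant D: 0.19 × 0.07 × 0.064 = 0.0008512
  Plant A: 0.08 × 0.08 × 0.012 = 0.0000768
Total = 0.03735996.
P(Plant B | evidence) = 0.0139062 / 0.03735996 ≈ 0.372.

0.372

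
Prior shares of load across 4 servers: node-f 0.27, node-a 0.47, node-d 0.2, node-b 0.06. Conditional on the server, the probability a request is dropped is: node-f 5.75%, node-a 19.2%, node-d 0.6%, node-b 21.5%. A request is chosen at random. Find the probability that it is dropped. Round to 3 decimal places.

By Bayes' rule, posterior ∝ prior × likelihood:
  node-f: 0.27 × 0.0575 = 0.015525
  node-a: 0.47 × 0.192 = 0.09024
  node-d: 0.2 × 0.006 = 0.0012
  node-b: 0.06 × 0.215 = 0.0129
P(dropped) = 0.015525 + 0.09024 + 0.0012 + 0.0129 = 0.119865 → 0.120.

0.120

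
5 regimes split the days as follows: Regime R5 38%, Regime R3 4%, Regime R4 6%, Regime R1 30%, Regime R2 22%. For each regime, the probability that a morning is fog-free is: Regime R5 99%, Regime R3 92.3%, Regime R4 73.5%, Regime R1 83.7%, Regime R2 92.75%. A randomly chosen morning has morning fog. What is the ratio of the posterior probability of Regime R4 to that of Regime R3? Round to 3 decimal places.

5.162

Taking complements, P(fog | each) = Regime R5 0.01, Regime R3 0.077, Regime R4 0.265, Regime R1 0.163, Regime R2 0.0725.
Compute prior × likelihood for every hypothesis:
  Regime R5: 0.38 × 0.01 = 0.0038
  Regime R3: 0.04 × 0.077 = 0.00308
  Regime R4: 0.06 × 0.265 = 0.0159
  Regime R1: 0.3 × 0.163 = 0.0489
  Regime R2: 0.22 × 0.0725 = 0.01595
Normalizing constant = 0.08763.
The ratio is 0.0159 / 0.00308 (the normalizer cancels) = 5.162.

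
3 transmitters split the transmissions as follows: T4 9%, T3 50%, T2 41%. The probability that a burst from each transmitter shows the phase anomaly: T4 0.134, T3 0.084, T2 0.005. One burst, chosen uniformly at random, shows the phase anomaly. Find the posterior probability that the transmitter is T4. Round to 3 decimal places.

0.215

Compute prior × likelihood for every hypothesis:
  T4: 0.09 × 0.134 = 0.01206
  T3: 0.5 × 0.084 = 0.042
  T2: 0.41 × 0.005 = 0.00205
Sum = 0.05611.
P(T4 | evidence) = 0.01206 / 0.05611 ≈ 0.215.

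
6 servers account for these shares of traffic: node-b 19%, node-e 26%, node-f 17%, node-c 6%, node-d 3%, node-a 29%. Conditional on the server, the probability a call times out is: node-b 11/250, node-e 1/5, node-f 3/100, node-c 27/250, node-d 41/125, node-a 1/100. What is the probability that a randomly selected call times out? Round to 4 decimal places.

0.0847

Prior × likelihood for each hypothesis:
  node-b: 0.19 × 0.044 = 0.00836
  node-e: 0.26 × 0.2 = 0.052
  node-f: 0.17 × 0.03 = 0.0051
  node-c: 0.06 × 0.108 = 0.00648
  node-d: 0.03 × 0.328 = 0.00984
  node-a: 0.29 × 0.01 = 0.0029
P(timeout) = 0.00836 + 0.052 + 0.0051 + 0.00648 + 0.00984 + 0.0029 = 0.08468 → 0.0847.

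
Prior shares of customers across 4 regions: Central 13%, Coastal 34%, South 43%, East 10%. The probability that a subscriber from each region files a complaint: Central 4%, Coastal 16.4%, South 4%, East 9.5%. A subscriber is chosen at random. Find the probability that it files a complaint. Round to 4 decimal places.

0.0877

Unnormalized posteriors (prior × likelihood):
  Central: 0.13 × 0.04 = 0.0052
  Coastal: 0.34 × 0.164 = 0.05576
  South: 0.43 × 0.04 = 0.0172
  East: 0.1 × 0.095 = 0.0095
P(complaint) = 0.0052 + 0.05576 + 0.0172 + 0.0095 = 0.08766 → 0.0877.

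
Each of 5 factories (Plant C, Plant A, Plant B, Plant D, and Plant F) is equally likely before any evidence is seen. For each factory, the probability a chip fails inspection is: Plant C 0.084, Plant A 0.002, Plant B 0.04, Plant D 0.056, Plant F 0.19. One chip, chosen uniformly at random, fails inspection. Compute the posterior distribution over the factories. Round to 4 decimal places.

With a uniform prior (1/5 each), posterior ∝ likelihood:
  Plant C: 0.084
  Plant A: 0.002
  Plant B: 0.04
  Plant D: 0.056
  Plant F: 0.19
Sum = 0.372.
P(Plant C | nonconforming) = 0.084/0.372 ≈ 0.2258
P(Plant A | nonconforming) = 0.002/0.372 ≈ 0.0054
P(Plant B | nonconforming) = 0.04/0.372 ≈ 0.1075
P(Plant D | nonconforming) = 0.056/0.372 ≈ 0.1505
P(Plant F | nonconforming) = 0.19/0.372 ≈ 0.5108
(Check: 0.2258+0.0054+0.1075+0.1505+0.5108 = 1.0000.)

Plant C 0.2258, Plant A 0.0054, Plant B 0.1075, Plant D 0.1505, Plant F 0.5108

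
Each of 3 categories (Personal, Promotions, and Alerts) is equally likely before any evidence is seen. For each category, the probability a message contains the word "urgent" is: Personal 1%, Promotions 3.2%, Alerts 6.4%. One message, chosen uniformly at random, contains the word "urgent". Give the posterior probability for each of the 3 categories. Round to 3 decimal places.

With a uniform prior (1/3 each), posterior ∝ likelihood:
  Personal: 0.01
  Promotions: 0.032
  Alerts: 0.064
Sum = 0.106.
P(Personal | urgent-flag) = 0.01/0.106 ≈ 0.094
P(Promotions | urgent-flag) = 0.032/0.106 ≈ 0.302
P(Alerts | urgent-flag) = 0.064/0.106 ≈ 0.604
(Check: 0.094+0.302+0.604 = 1.000.)

Personal 0.094, Promotions 0.302, Alerts 0.604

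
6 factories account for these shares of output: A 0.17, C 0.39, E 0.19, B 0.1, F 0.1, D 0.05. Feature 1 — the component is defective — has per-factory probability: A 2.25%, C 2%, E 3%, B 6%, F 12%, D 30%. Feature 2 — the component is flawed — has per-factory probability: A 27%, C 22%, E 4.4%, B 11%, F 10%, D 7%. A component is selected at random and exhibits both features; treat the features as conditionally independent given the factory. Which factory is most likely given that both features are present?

C

By Bayes' rule, posterior ∝ prior × likelihood:
  A: 0.17 × 0.0225 × 0.27 = 0.00103275
  C: 0.39 × 0.02 × 0.22 = 0.001716
  E: 0.19 × 0.03 × 0.044 = 0.0002508
  B: 0.1 × 0.06 × 0.11 = 0.00066
  F: 0.1 × 0.12 × 0.1 = 0.0012
  D: 0.05 × 0.3 × 0.07 = 0.00105
Total = 0.00590955.
Largest term belongs to C, so C is most probable.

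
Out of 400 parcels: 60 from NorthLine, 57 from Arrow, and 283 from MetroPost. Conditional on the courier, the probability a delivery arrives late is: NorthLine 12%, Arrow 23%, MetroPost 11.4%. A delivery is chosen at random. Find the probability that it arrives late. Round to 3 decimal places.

0.131

Prior × likelihood for each hypothesis:
  NorthLine: 0.15 × 0.12 = 0.018
  Arrow: 0.1425 × 0.23 = 0.032775
  MetroPost: 0.7075 × 0.114 = 0.080655
P(late) = 0.018 + 0.032775 + 0.080655 = 0.13143 → 0.131.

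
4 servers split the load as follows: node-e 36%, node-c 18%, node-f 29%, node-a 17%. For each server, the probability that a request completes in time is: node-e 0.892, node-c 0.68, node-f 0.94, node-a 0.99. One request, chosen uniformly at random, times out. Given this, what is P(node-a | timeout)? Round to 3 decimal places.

Taking complements, P(timeout | each) = node-e 0.108, node-c 0.32, node-f 0.06, node-a 0.01.
Unnormalized posteriors (prior × likelihood):
  node-e: 0.36 × 0.108 = 0.03888
  node-c: 0.18 × 0.32 = 0.0576
  node-f: 0.29 × 0.06 = 0.0174
  node-a: 0.17 × 0.01 = 0.0017
Sum = 0.11558.
P(node-a | evidence) = 0.0017 / 0.11558 ≈ 0.015.

0.015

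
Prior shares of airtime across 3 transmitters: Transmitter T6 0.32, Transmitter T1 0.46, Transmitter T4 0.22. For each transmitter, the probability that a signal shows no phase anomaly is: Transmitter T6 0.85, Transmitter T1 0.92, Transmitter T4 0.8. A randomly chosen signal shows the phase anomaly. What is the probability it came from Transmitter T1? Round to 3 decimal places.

0.286

Taking complements, P(anomaly | each) = Transmitter T6 0.15, Transmitter T1 0.08, Transmitter T4 0.2.
Compute prior × likelihood for every hypothesis:
  Transmitter T6: 0.32 × 0.15 = 0.048
  Transmitter T1: 0.46 × 0.08 = 0.0368
  Transmitter T4: 0.22 × 0.2 = 0.044
Total = 0.1288.
P(Transmitter T1 | evidence) = 0.0368 / 0.1288 ≈ 0.286.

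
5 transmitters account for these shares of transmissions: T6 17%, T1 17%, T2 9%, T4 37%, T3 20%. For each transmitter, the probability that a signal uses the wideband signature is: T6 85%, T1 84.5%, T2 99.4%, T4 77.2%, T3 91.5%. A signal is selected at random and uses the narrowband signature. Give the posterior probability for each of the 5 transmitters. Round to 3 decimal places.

T6 0.166, T1 0.171, T2 0.004, T4 0.549, T3 0.111

Taking complements, P(narrowband | each) = T6 0.15, T1 0.155, T2 0.006, T4 0.228, T3 0.085.
By Bayes' rule, posterior ∝ prior × likelihood:
  T6: 0.17 × 0.15 = 0.0255
  T1: 0.17 × 0.155 = 0.02635
  T2: 0.09 × 0.006 = 0.00054
  T4: 0.37 × 0.228 = 0.08436
  T3: 0.2 × 0.085 = 0.017
Normalizing constant = 0.15375.
P(T6 | narrowband) = 0.0255/0.15375 ≈ 0.166
P(T1 | narrowband) = 0.02635/0.15375 ≈ 0.171
P(T2 | narrowband) = 0.00054/0.15375 ≈ 0.004
P(T4 | narrowband) = 0.08436/0.15375 ≈ 0.549
P(T3 | narrowband) = 0.017/0.15375 ≈ 0.111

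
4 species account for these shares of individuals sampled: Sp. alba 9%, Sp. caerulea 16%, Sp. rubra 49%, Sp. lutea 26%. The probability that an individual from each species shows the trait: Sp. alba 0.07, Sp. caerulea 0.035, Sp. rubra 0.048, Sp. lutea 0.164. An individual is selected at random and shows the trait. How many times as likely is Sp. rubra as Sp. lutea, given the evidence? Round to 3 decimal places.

0.552

By Bayes' rule, posterior ∝ prior × likelihood:
  Sp. alba: 0.09 × 0.07 = 0.0063
  Sp. caerulea: 0.16 × 0.035 = 0.0056
  Sp. rubra: 0.49 × 0.048 = 0.02352
  Sp. lutea: 0.26 × 0.164 = 0.04264
Total = 0.07806.
The ratio is 0.02352 / 0.04264 (the normalizer cancels) = 0.552.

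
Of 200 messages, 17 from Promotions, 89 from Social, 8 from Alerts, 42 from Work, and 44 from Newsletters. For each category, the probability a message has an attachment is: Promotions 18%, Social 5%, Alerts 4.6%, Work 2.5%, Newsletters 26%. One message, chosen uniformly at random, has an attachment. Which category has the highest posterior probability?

Newsletters

Unnormalized posteriors (prior × likelihood):
  Promotions: 0.085 × 0.18 = 0.0153
  Social: 0.445 × 0.05 = 0.02225
  Alerts: 0.04 × 0.046 = 0.00184
  Work: 0.21 × 0.025 = 0.00525
  Newsletters: 0.22 × 0.26 = 0.0572
Sum = 0.10184.
Largest term belongs to Newsletters, so Newsletters is most probable.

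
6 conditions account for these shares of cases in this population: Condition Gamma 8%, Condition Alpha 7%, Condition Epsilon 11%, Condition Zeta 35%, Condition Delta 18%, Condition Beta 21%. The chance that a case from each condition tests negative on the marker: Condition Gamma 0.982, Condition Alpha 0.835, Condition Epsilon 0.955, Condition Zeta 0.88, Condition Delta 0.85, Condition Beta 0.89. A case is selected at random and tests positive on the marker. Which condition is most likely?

Condition Zeta

Taking complements, P(marker-positive | each) = Condition Gamma 0.018, Condition Alpha 0.165, Condition Epsilon 0.045, Condition Zeta 0.12, Condition Delta 0.15, Condition Beta 0.11.
By Bayes' rule, posterior ∝ prior × likelihood:
  Condition Gamma: 0.08 × 0.018 = 0.00144
  Condition Alpha: 0.07 × 0.165 = 0.01155
  Condition Epsilon: 0.11 × 0.045 = 0.00495
  Condition Zeta: 0.35 × 0.12 = 0.042
  Condition Delta: 0.18 × 0.15 = 0.027
  Condition Beta: 0.21 × 0.11 = 0.0231
Total = 0.11004.
Largest term belongs to Condition Zeta, so Condition Zeta is most probable.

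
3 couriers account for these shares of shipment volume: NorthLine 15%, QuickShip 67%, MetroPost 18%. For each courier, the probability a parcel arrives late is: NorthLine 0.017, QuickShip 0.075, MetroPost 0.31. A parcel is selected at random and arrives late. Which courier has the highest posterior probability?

MetroPost

By Bayes' rule, posterior ∝ prior × likelihood:
  NorthLine: 0.15 × 0.017 = 0.00255
  QuickShip: 0.67 × 0.075 = 0.05025
  MetroPost: 0.18 × 0.31 = 0.0558
Sum = 0.1086.
Largest term belongs to MetroPost, so MetroPost is most probable.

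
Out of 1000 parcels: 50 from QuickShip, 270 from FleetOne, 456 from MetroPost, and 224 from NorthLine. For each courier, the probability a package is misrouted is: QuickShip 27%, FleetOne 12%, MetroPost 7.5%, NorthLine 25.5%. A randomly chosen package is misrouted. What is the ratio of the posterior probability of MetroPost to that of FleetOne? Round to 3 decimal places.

1.056

Prior × likelihood for each hypothesis:
  QuickShip: 0.05 × 0.27 = 0.0135
  FleetOne: 0.27 × 0.12 = 0.0324
  MetroPost: 0.456 × 0.075 = 0.0342
  NorthLine: 0.224 × 0.255 = 0.05712
Normalizing constant = 0.13722.
The ratio is 0.0342 / 0.0324 (the normalizer cancels) = 1.056.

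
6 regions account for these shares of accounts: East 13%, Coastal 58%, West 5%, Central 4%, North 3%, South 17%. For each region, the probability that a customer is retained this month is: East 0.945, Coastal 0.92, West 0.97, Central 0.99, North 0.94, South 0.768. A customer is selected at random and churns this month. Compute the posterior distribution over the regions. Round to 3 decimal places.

Taking complements, P(churn | each) = East 0.055, Coastal 0.08, West 0.03, Central 0.01, North 0.06, South 0.232.
Unnormalized posteriors (prior × likelihood):
  East: 0.13 × 0.055 = 0.00715
  Coastal: 0.58 × 0.08 = 0.0464
  West: 0.05 × 0.03 = 0.0015
  Central: 0.04 × 0.01 = 0.0004
  North: 0.03 × 0.06 = 0.0018
  South: 0.17 × 0.232 = 0.03944
Sum = 0.09669.
P(East | churn) = 0.00715/0.09669 ≈ 0.074
P(Coastal | churn) = 0.0464/0.09669 ≈ 0.480
P(West | churn) = 0.0015/0.09669 ≈ 0.016
P(Central | churn) = 0.0004/0.09669 ≈ 0.004
P(North | churn) = 0.0018/0.09669 ≈ 0.019
P(South | churn) = 0.03944/0.09669 ≈ 0.408

East 0.074, Coastal 0.480, West 0.016, Central 0.004, North 0.019, South 0.408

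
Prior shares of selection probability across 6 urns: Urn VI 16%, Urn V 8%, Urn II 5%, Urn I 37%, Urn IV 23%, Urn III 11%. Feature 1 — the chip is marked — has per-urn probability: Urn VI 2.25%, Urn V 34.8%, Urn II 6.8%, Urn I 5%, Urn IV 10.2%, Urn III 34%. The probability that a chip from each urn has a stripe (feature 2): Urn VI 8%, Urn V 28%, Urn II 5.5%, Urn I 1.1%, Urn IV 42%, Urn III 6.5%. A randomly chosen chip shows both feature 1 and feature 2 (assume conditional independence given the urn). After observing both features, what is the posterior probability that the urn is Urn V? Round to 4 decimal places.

By Bayes' rule, posterior ∝ prior × likelihood:
  Urn VI: 0.16 × 0.0225 × 0.08 = 0.000288
  Urn V: 0.08 × 0.348 × 0.28 = 0.0077952
  Urn II: 0.05 × 0.068 × 0.055 = 0.000187
  Urn I: 0.37 × 0.05 × 0.011 = 0.0002035
  Urn IV: 0.23 × 0.102 × 0.42 = 0.0098532
  Urn III: 0.11 × 0.34 × 0.065 = 0.002431
Normalizing constant = 0.0207579.
P(Urn V | evidence) = 0.0077952 / 0.0207579 ≈ 0.3755.

0.3755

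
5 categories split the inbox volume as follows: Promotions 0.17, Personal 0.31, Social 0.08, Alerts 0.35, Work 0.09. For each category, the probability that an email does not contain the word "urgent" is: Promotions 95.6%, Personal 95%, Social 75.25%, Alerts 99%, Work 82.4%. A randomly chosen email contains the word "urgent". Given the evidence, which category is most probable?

Social

Taking complements, P(urgent-flag | each) = Promotions 0.044, Personal 0.05, Social 0.2475, Alerts 0.01, Work 0.176.
By Bayes' rule, posterior ∝ prior × likelihood:
  Promotions: 0.17 × 0.044 = 0.00748
  Personal: 0.31 × 0.05 = 0.0155
  Social: 0.08 × 0.2475 = 0.0198
  Alerts: 0.35 × 0.01 = 0.0035
  Work: 0.09 × 0.176 = 0.01584
Sum = 0.06212.
Largest term belongs to Social, so Social is most probable.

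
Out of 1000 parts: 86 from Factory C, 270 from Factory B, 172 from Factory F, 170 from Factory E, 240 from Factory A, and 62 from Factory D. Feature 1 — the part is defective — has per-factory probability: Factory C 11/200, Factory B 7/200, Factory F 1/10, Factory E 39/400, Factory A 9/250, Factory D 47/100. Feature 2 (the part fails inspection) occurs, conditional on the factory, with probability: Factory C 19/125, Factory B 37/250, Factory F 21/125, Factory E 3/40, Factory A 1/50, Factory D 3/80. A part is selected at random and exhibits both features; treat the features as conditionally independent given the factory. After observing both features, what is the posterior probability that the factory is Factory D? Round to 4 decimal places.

Unnormalized posteriors (prior × likelihood):
  Factory C: 0.086 × 0.055 × 0.152 = 0.00071896
  Factory B: 0.27 × 0.035 × 0.148 = 0.0013986
  Factory F: 0.172 × 0.1 × 0.168 = 0.0028896
  Factory E: 0.17 × 0.0975 × 0.075 = 0.001243125
  Factory A: 0.24 × 0.036 × 0.02 = 0.0001728
  Factory D: 0.062 × 0.47 × 0.0375 = 0.00109275
Total = 0.007515835.
P(Factory D | evidence) = 0.00109275 / 0.007515835 ≈ 0.1454.

0.1454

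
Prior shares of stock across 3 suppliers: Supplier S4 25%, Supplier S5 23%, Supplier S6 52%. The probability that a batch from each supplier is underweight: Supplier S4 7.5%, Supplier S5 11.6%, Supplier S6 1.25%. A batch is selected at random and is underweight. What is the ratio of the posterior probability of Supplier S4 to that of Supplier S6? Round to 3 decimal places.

2.885

Unnormalized posteriors (prior × likelihood):
  Supplier S4: 0.25 × 0.075 = 0.01875
  Supplier S5: 0.23 × 0.116 = 0.02668
  Supplier S6: 0.52 × 0.0125 = 0.0065
Sum = 0.05193.
The ratio is 0.01875 / 0.0065 (the normalizer cancels) = 2.885.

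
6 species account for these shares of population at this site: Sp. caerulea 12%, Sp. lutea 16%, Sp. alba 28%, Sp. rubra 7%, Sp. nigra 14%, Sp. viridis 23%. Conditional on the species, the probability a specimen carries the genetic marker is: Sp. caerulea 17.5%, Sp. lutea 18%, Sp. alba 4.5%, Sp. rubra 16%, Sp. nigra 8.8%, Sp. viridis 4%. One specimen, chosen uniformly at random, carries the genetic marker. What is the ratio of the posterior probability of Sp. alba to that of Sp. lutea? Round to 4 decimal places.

0.4375

Compute prior × likelihood for every hypothesis:
  Sp. caerulea: 0.12 × 0.175 = 0.021
  Sp. lutea: 0.16 × 0.18 = 0.0288
  Sp. alba: 0.28 × 0.045 = 0.0126
  Sp. rubra: 0.07 × 0.16 = 0.0112
  Sp. nigra: 0.14 × 0.088 = 0.01232
  Sp. viridis: 0.23 × 0.04 = 0.0092
Normalizing constant = 0.09512.
The ratio is 0.0126 / 0.0288 (the normalizer cancels) = 0.4375.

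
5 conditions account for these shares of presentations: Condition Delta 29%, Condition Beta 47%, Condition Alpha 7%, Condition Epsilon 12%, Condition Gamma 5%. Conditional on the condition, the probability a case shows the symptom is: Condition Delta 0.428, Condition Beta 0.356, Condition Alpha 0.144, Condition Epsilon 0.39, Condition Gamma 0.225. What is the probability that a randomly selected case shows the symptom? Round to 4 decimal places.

By Bayes' rule, posterior ∝ prior × likelihood:
  Condition Delta: 0.29 × 0.428 = 0.12412
  Condition Beta: 0.47 × 0.356 = 0.16732
  Condition Alpha: 0.07 × 0.144 = 0.01008
  Condition Epsilon: 0.12 × 0.39 = 0.0468
  Condition Gamma: 0.05 × 0.225 = 0.01125
P(symptomatic) = 0.12412 + 0.16732 + 0.01008 + 0.0468 + 0.01125 = 0.35957 → 0.3596.

0.3596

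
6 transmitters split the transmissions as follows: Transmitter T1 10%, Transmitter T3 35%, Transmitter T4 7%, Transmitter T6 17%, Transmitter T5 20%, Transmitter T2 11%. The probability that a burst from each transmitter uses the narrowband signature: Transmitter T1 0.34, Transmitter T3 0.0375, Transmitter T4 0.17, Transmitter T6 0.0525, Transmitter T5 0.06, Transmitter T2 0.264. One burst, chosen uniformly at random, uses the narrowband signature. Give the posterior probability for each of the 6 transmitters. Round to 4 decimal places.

Transmitter T1 0.3120, Transmitter T3 0.1204, Transmitter T4 0.1092, Transmitter T6 0.0819, Transmitter T5 0.1101, Transmitter T2 0.2664

By Bayes' rule, posterior ∝ prior × likelihood:
  Transmitter T1: 0.1 × 0.34 = 0.034
  Transmitter T3: 0.35 × 0.0375 = 0.013125
  Transmitter T4: 0.07 × 0.17 = 0.0119
  Transmitter T6: 0.17 × 0.0525 = 0.008925
  Transmitter T5: 0.2 × 0.06 = 0.012
  Transmitter T2: 0.11 × 0.264 = 0.02904
Normalizing constant = 0.10899.
P(Transmitter T1 | narrowband) = 0.034/0.10899 ≈ 0.3120
P(Transmitter T3 | narrowband) = 0.013125/0.10899 ≈ 0.1204
P(Transmitter T4 | narrowband) = 0.0119/0.10899 ≈ 0.1092
P(Transmitter T6 | narrowband) = 0.008925/0.10899 ≈ 0.0819
P(Transmitter T5 | narrowband) = 0.012/0.10899 ≈ 0.1101
P(Transmitter T2 | narrowband) = 0.02904/0.10899 ≈ 0.2664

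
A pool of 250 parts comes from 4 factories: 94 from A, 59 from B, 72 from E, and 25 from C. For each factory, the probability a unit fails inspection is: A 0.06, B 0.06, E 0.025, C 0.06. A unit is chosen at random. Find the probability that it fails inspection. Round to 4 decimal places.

0.0499

Unnormalized posteriors (prior × likelihood):
  A: 0.376 × 0.06 = 0.02256
  B: 0.236 × 0.06 = 0.01416
  E: 0.288 × 0.025 = 0.0072
  C: 0.1 × 0.06 = 0.006
P(nonconforming) = 0.02256 + 0.01416 + 0.0072 + 0.006 = 0.04992 → 0.0499.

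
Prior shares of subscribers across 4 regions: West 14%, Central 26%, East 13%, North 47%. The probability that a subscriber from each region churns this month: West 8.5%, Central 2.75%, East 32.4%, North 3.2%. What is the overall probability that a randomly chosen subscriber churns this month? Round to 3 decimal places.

0.076

Unnormalized posteriors (prior × likelihood):
  West: 0.14 × 0.085 = 0.0119
  Central: 0.26 × 0.0275 = 0.00715
  East: 0.13 × 0.324 = 0.04212
  North: 0.47 × 0.032 = 0.01504
P(churn) = 0.0119 + 0.00715 + 0.04212 + 0.01504 = 0.07621 → 0.076.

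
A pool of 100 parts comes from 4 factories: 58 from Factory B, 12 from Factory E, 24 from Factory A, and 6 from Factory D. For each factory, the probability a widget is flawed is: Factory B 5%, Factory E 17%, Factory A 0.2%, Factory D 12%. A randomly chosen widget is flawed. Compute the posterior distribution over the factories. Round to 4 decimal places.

Compute prior × likelihood for every hypothesis:
  Factory B: 0.58 × 0.05 = 0.029
  Factory E: 0.12 × 0.17 = 0.0204
  Factory A: 0.24 × 0.002 = 0.00048
  Factory D: 0.06 × 0.12 = 0.0072
Sum = 0.05708.
P(Factory B | flawed) = 0.029/0.05708 ≈ 0.5081
P(Factory E | flawed) = 0.0204/0.05708 ≈ 0.3574
P(Factory A | flawed) = 0.00048/0.05708 ≈ 0.0084
P(Factory D | flawed) = 0.0072/0.05708 ≈ 0.1261

Factory B 0.5081, Factory E 0.3574, Factory A 0.0084, Factory D 0.1261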